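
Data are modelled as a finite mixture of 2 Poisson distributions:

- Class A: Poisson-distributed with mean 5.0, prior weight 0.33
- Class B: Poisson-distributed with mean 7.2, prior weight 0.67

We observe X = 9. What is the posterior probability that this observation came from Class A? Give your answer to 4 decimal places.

The responsibility of component k is π_k f_k(x) divided by Σ_j π_j f_j(x).
Component likelihoods at x = 9:
  p_A = e^(−5.0)·5.0^9/9! = 0.0362656
  p_B = e^(−7.2)·7.2^9/9! = 0.106982
Multiply by the mixture weights:
  π_A·p_A = 0.33 × 0.0362656 = 0.0119676
  π_B·p_B = 0.67 × 0.106982 = 0.0716777
Evidence: 0.0119676 + 0.0716777 = 0.0836453
So the posterior for Class A is 0.0119676 / 0.0836453 ≈ 0.1431.

0.1431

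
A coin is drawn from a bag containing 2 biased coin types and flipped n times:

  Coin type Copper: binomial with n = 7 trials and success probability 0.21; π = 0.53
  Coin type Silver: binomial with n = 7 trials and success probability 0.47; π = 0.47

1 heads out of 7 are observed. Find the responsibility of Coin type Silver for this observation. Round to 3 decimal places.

Apply Bayes' rule: the posterior for each component is proportional to its prior times its likelihood at x.
Component likelihoods at x = 1 heads out of 7:
  L_Copper = C(7,1)·0.21^1·0.79^6 = 7·0.21·0.243087 = 0.357339
  L_Silver = C(7,1)·0.47^1·0.53^6 = 7·0.47·0.0221644 = 0.0729207
Weight by the priors:
  P(Z=Copper)·L_Copper = 0.53 × 0.357339 = 0.189389
  P(Z=Silver)·L_Silver = 0.47 × 0.0729207 = 0.0342728
Sum: 0.189389 + 0.0342728 = 0.223662
P(Coin type Silver | 1 heads out of 7) ≈ 0.153

0.153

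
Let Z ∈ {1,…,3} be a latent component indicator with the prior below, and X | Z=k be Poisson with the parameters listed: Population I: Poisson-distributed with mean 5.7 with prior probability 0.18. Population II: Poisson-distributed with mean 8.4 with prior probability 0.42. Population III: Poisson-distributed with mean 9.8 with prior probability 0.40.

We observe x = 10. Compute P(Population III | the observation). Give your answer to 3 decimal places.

0.492

P(component k | x) = π_k·f_k(x) / marginal(x), where marginal(x) = Σ_j π_j·f_j(x).
Component likelihoods at x = 10:
  f_I = e^(−5.7)·5.7^10/10! = 0.0333816
  f_II = e^(−8.4)·8.4^10/10! = 0.108382
  f_III = e^(−9.8)·9.8^10/10! = 0.124857
Weight by the priors:
  π_I·f_I = 0.18 × 0.0333816 = 0.00600869
  π_II·f_II = 0.42 × 0.108382 = 0.0455203
  π_III·f_III = 0.40 × 0.124857 = 0.0499427
Denominator: 0.00600869 + 0.0455203 + 0.0499427 = 0.101472
Responsibility of Population III: 0.0499427 / 0.101472 ≈ 0.492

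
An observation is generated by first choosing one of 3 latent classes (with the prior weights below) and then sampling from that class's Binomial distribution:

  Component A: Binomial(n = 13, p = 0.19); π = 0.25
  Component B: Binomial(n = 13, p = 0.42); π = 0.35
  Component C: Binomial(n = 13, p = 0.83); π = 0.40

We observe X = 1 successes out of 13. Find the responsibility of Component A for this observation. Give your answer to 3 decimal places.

The responsibility of component k is w_k f_k(x) divided by Σ_j w_j f_j(x).
Component likelihoods at x = 1 successes out of 13:
  p_A = C(13,1)·0.19^1·0.81^12 = 13·0.19·0.0797664 = 0.197023
  p_B = C(13,1)·0.42^1·0.58^12 = 13·0.42·0.00144923 = 0.00791277
  p_C = C(13,1)·0.83^1·0.17^12 = 13·0.83·5.82622e-10 = 6.28649e-09
Multiply by the mixture weights:
  w_A·p_A = 0.25 × 0.197023 = 0.0492558
  w_B·p_B = 0.35 × 0.00791277 = 0.00276947
  w_C·p_C = 0.40 × 6.28649e-09 = 2.5146e-09
Normaliser: 0.0492558 + 0.00276947 + 2.5146e-09 = 0.0520253
P(Component A | the observation) = 0.0492558 / 0.0520253 ≈ 0.947

0.947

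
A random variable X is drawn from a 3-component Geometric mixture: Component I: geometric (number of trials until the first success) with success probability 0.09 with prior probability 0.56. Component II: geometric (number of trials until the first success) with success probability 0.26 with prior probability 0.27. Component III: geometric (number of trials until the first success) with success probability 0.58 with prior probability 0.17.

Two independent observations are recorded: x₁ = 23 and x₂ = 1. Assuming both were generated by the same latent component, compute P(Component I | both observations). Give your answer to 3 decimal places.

P(component k | x) = w_k·f_k(x) / marginal(x), where marginal(x) = Σ_j w_j·f_j(x).
Since both observations come from the same component, the likelihood for component k is f_k(x₁)·f_k(x₂).
  L_I = [0.09·(1−0.09)^22 = 0.09·0.125577 = 0.0113019] × [0.09] = 0.00101717
  L_II = [0.26·(1−0.26)^22 = 0.26·0.00132769 = 0.0003452] × [0.26] = 8.97521e-05
  L_III = [0.58·(1−0.58)^22 = 0.58·5.14617e-09 = 2.98478e-09] × [0.58] = 1.73117e-09
Prior × likelihood for each component:
  w_I·L_I = 0.56 × 0.00101717 = 0.000569618
  w_II·L_II = 0.27 × 8.97521e-05 = 2.42331e-05
  w_III·L_III = 0.17 × 1.73117e-09 = 2.94299e-10
Denominator: 0.000569618 + 2.42331e-05 + 2.94299e-10 = 0.000593851
P(Component I | x₁,x₂) = 0.000569618 / 0.000593851 ≈ 0.959

0.959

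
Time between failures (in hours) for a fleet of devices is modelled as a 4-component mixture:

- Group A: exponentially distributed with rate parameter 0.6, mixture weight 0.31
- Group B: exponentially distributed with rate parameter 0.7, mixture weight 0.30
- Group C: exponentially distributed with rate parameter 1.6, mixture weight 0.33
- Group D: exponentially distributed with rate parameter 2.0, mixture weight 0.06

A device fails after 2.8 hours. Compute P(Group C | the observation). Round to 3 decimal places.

0.085

By Bayes' theorem, P(k | x) = π_k f_k(x) / Σ_j π_j f_j(x).
Component likelihoods at x = 2.8 hours:
  L_A = 0.111824
  L_B = 0.0986009
  L_C = 0.0181335
  L_D = 0.00739573
Weight by the priors:
  π_A·L_A = 0.31 × 0.111824 = 0.0346656
  π_B·L_B = 0.30 × 0.0986009 = 0.0295803
  π_C·L_C = 0.33 × 0.0181335 = 0.00598404
  π_D·L_D = 0.06 × 0.00739573 = 0.000443744
Normaliser: 0.0346656 + 0.0295803 + 0.00598404 + 0.000443744 = 0.0706736
Responsibility of Group C: 0.00598404 / 0.0706736 ≈ 0.085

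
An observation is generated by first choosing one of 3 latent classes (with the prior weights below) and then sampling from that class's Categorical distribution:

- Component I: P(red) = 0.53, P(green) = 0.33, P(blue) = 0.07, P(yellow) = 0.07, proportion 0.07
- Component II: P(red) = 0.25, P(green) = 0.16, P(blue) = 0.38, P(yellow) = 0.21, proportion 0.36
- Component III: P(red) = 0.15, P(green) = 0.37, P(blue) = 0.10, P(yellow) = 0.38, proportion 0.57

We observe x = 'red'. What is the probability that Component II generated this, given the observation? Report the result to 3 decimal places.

P(component k | x) = π_k·f_k(x) / marginal(x), where marginal(x) = Σ_j π_j·f_j(x).
Categorical probabilities:
  p_I = P(red | comp) = 0.53
  p_II = P(red | comp) = 0.25
  p_III = P(red | comp) = 0.15
Multiply by the mixture weights:
  π_I·p_I = 0.07 × 0.53 = 0.0371
  π_II·p_II = 0.36 × 0.25 = 0.09
  π_III·p_III = 0.57 × 0.15 = 0.0855
Sum: 0.0371 + 0.09 + 0.0855 = 0.2126
P(Component II | 'red') = 0.09 / 0.2126 ≈ 0.423

0.423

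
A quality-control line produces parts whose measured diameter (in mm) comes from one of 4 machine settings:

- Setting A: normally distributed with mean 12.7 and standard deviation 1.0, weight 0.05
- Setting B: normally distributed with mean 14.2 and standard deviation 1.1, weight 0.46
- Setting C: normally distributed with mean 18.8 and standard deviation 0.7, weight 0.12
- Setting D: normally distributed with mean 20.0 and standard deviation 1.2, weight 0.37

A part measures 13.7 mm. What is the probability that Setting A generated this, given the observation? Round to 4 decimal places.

By Bayes' theorem, P(k | x) = P(Z=k) f_k(x) / Σ_j P(Z=j) f_j(x).
Normal densities:
  f_A = (1/(1.0·√(2π)))·exp(−(13.7−12.7)²/(2·1.0²)) = 0.398942·exp(-0.50000) = 0.241971
  f_B = (1/(1.1·√(2π)))·exp(−(13.7−14.2)²/(2·1.1²)) = 0.362675·exp(-0.10331) = 0.327079
  f_C = (1/(0.7·√(2π)))·exp(−(13.7−18.8)²/(2·0.7²)) = 0.569918·exp(-26.54082) = 1.69544e-12
  f_D = (1/(1.2·√(2π)))·exp(−(13.7−20.0)²/(2·1.2²)) = 0.332452·exp(-13.78125) = 3.44039e-07
Weight by the priors:
  P(Z=A)·f_A = 0.05 × 0.241971 = 0.0120985
  P(Z=B)·f_B = 0.46 × 0.327079 = 0.150456
  P(Z=C)·f_C = 0.12 × 1.69544e-12 = 2.03453e-13
  P(Z=D)·f_D = 0.37 × 3.44039e-07 = 1.27295e-07
Evidence: 0.0120985 + 0.150456 + 2.03453e-13 + 1.27295e-07 = 0.162555
Responsibility of Setting A: 0.0120985 / 0.162555 ≈ 0.0744

0.0744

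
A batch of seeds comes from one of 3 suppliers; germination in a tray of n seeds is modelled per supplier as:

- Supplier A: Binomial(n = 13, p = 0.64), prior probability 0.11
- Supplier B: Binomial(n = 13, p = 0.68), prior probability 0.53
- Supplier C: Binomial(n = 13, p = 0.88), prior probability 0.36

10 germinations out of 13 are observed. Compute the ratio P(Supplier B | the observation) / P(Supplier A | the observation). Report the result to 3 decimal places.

6.205

Since P(k|x) ∝ w_k f_k(x), the posterior odds are w_i f_i(x) / (w_j f_j(x)).
Evaluate each component's likelihood at the observed value:
  L_A = 0.153841
  L_B = 0.198109
  L_C = 0.137637
0.104998 / 0.0169226 ≈ 6.205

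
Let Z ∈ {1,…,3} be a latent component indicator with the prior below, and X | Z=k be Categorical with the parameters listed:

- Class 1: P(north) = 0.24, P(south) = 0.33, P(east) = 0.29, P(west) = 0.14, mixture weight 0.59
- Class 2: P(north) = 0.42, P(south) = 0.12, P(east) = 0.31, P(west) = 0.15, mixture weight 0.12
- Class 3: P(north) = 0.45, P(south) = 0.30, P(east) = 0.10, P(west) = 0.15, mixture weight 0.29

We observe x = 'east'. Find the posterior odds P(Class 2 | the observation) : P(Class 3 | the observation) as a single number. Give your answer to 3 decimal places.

1.283

Only the two components matter; the odds are (π_i f_i(x)) / (π_j f_j(x)).
Evaluate each component's likelihood at the observed value:
  L_1 = 0.29
  L_2 = 0.31
  L_3 = 0.1
Odds = (0.12/0.29) × (0.31/0.1) = 0.413793 × 3.1 ≈ 1.283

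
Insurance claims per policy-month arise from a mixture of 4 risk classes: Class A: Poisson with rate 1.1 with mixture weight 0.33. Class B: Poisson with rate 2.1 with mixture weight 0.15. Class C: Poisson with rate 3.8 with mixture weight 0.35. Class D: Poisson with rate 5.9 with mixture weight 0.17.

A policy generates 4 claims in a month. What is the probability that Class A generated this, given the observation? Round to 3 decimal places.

The responsibility of component k is w_k f_k(x) divided by Σ_j w_j f_j(x).
Component likelihoods at x = 4 claims:
  f_A = e^(−1.1)·1.1^4/4! = 0.0203065
  f_B = e^(−2.1)·2.1^4/4! = 0.099231
  f_C = e^(−3.8)·3.8^4/4! = 0.194359
  f_D = e^(−5.9)·5.9^4/4! = 0.138312
Weight by the priors:
  w_A·f_A = 0.33 × 0.0203065 = 0.00670115
  w_B·f_B = 0.15 × 0.099231 = 0.0148847
  w_C·f_C = 0.35 × 0.194359 = 0.0680256
  w_D·f_D = 0.17 × 0.138312 = 0.023513
Normaliser: 0.00670115 + 0.0148847 + 0.0680256 + 0.023513 = 0.113124
P(Class A | 4 claims) ≈ 0.059

0.059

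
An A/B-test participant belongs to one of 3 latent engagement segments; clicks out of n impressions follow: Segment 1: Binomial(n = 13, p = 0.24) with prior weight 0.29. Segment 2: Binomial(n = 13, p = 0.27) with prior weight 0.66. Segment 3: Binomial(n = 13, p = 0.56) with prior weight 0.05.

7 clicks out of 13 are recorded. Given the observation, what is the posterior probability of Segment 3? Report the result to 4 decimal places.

0.3251

The responsibility of component k is π_k f_k(x) divided by Σ_j π_j f_j(x).
Evaluate each component's likelihood at the observed value:
  p_1 = C(13,7)·0.24^7·0.76^6 = 1716·4.58647e-05·0.1927 = 0.0151662
  p_2 = C(13,7)·0.27^7·0.73^6 = 1716·0.000104604·0.151334 = 0.0271644
  p_3 = C(13,7)·0.56^7·0.44^6 = 1716·0.0172709·0.00725631 = 0.215055
Weight by the priors:
  π_1·p_1 = 0.29 × 0.0151662 = 0.00439821
  π_2·p_2 = 0.66 × 0.0271644 = 0.0179285
  π_3·p_3 = 0.05 × 0.215055 = 0.0107527
Normaliser: 0.00439821 + 0.0179285 + 0.0107527 = 0.0330795
P(Segment 3 | the observation) ≈ 0.3251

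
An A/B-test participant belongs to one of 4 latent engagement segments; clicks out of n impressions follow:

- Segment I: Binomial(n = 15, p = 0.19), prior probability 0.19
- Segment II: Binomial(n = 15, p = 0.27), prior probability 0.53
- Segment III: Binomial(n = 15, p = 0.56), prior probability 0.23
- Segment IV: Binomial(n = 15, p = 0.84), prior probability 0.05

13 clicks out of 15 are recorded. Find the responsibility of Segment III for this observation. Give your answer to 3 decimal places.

Apply Bayes' rule: the posterior for each component is proportional to its prior times its likelihood at x.
Binomial probabilities:
  p_I = 2.89705e-08
  p_II = 2.26759e-06
  p_III = 0.0108278
  p_IV = 0.278651
Unnormalised posteriors:
  π_I·p_I = 0.19 × 2.89705e-08 = 5.5044e-09
  π_II·p_II = 0.53 × 2.26759e-06 = 1.20182e-06
  π_III·p_III = 0.23 × 0.0108278 = 0.00249039
  π_IV·p_IV = 0.05 × 0.278651 = 0.0139325
Evidence: 5.5044e-09 + 1.20182e-06 + 0.00249039 + 0.0139325 = 0.0164241
P(Segment III | the observation) ≈ 0.152

0.152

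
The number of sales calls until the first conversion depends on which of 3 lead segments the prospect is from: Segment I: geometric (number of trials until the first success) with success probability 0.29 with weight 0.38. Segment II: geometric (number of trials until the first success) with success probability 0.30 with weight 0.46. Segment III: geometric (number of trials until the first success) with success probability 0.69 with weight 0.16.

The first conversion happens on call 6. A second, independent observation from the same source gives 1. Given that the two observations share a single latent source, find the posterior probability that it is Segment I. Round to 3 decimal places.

0.446

P(component k | x) = w_k·f_k(x) / marginal(x), where marginal(x) = Σ_j w_j·f_j(x).
Since both observations come from the same component, the likelihood for component k is f_k(x₁)·f_k(x₂).
  L_I = [0.29·(1−0.29)^5 = 0.29·0.180423 = 0.0523227] × [0.29] = 0.0151736
  L_II = [0.30·(1−0.30)^5 = 0.30·0.16807 = 0.050421] × [0.3] = 0.0151263
  L_III = [0.69·(1−0.69)^5 = 0.69·0.00286292 = 0.00197541] × [0.69] = 0.00136303
Weight by the priors:
  w_I·L_I = 0.38 × 0.0151736 = 0.00576596
  w_II·L_II = 0.46 × 0.0151263 = 0.0069581
  w_III·L_III = 0.16 × 0.00136303 = 0.000218085
Sum: 0.00576596 + 0.0069581 + 0.000218085 = 0.0129421
P(Segment I | data) = 0.00576596 / 0.0129421 ≈ 0.446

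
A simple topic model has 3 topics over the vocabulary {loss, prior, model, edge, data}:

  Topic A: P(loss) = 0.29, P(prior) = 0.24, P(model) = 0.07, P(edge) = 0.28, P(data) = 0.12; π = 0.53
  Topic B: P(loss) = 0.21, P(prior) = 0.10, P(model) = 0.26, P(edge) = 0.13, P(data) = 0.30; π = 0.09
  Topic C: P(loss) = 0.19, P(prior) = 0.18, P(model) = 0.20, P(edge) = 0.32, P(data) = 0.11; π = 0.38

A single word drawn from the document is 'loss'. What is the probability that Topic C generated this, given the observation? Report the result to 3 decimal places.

P(component k | x) = w_k·f_k(x) / marginal(x), where marginal(x) = Σ_j w_j·f_j(x).
Categorical probabilities:
  p_A = P(loss | comp) = 0.29
  p_B = P(loss | comp) = 0.21
  p_C = P(loss | comp) = 0.19
Multiply by the mixture weights:
  w_A·p_A = 0.53 × 0.29 = 0.1537
  w_B·p_B = 0.09 × 0.21 = 0.0189
  w_C·p_C = 0.38 × 0.19 = 0.0722
Denominator: 0.1537 + 0.0189 + 0.0722 = 0.2448
P(Topic C | 'loss') ≈ 0.295

0.295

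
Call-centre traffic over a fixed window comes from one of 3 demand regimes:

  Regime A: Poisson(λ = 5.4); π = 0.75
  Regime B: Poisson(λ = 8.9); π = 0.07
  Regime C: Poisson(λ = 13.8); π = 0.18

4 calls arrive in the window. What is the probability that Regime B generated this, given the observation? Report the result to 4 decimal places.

0.0203

The responsibility of component k is π_k f_k(x) divided by Σ_j π_j f_j(x).
Poisson probabilities:
  L_A = 0.16002
  L_B = 0.0356556
  L_C = 0.00153476
Multiply by the mixture weights:
  π_A·L_A = 0.75 × 0.16002 = 0.120015
  π_B·L_B = 0.07 × 0.0356556 = 0.00249589
  π_C·L_C = 0.18 × 0.00153476 = 0.000276257
Normaliser: 0.120015 + 0.00249589 + 0.000276257 = 0.122787
So the posterior for Regime B is 0.00249589 / 0.122787 ≈ 0.0203.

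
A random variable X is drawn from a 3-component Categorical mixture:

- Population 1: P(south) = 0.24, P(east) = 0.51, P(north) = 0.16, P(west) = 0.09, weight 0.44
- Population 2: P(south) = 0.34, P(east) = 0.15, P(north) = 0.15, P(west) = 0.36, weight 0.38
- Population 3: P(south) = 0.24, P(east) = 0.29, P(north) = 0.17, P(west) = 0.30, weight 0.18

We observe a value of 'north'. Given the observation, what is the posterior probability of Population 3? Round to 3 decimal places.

Posterior ∝ prior × likelihood, so P(k | x) ∝ P(Z=k) f_k(x); normalise over all components.
Evaluate each component's likelihood at the observed value:
  p_1 = 0.16
  p_2 = 0.15
  p_3 = 0.17
Prior × likelihood for each component:
  P(Z=1)·p_1 = 0.44 × 0.16 = 0.0704
  P(Z=2)·p_2 = 0.38 × 0.15 = 0.057
  P(Z=3)·p_3 = 0.18 × 0.17 = 0.0306
Marginal: 0.0704 + 0.057 + 0.0306 = 0.158
P(Population 3 | the observation) = 0.0306 / 0.158 ≈ 0.194

0.194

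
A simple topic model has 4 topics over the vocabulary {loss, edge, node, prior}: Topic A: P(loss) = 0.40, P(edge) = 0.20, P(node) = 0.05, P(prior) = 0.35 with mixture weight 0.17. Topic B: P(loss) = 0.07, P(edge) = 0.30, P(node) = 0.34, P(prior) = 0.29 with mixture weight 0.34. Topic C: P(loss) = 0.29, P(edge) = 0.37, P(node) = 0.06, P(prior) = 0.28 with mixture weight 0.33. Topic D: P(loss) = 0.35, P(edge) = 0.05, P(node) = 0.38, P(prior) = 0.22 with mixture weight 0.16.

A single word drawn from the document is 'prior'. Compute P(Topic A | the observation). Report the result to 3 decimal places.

The responsibility of component k is w_k f_k(x) divided by Σ_j w_j f_j(x).
Evaluate each component's likelihood at the observed value:
  f_A = P(prior | comp) = 0.35
  f_B = P(prior | comp) = 0.29
  f_C = P(prior | comp) = 0.28
  f_D = P(prior | comp) = 0.22
Multiply by the mixture weights:
  w_A·f_A = 0.17 × 0.35 = 0.0595
  w_B·f_B = 0.34 × 0.29 = 0.0986
  w_C·f_C = 0.33 × 0.28 = 0.0924
  w_D·f_D = 0.16 × 0.22 = 0.0352
Evidence: 0.0595 + 0.0986 + 0.0924 + 0.0352 = 0.2857
Responsibility of Topic A: 0.0595 / 0.2857 ≈ 0.208

0.208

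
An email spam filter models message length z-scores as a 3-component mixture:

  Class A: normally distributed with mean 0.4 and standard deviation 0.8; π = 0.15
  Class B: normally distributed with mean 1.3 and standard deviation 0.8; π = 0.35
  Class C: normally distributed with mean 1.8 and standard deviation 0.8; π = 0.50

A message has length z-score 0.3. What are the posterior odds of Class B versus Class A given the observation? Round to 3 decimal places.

1.077

Only the two components matter; the odds are (w_i f_i(x)) / (w_j f_j(x)).
Evaluate each component's likelihood at the observed value:
  L_A = 0.494797
  L_B = 0.228311
  L_C = 0.0859828
Odds = (0.35/0.15) × (0.228311/0.494797) = 2.33333 × 0.461424 ≈ 1.077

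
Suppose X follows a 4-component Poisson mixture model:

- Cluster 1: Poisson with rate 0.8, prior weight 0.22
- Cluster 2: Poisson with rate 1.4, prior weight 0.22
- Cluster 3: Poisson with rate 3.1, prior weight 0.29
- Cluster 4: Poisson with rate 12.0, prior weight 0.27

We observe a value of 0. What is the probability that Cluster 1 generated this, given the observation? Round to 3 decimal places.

By Bayes' theorem, P(k | x) = π_k f_k(x) / Σ_j π_j f_j(x).
Poisson probabilities:
  L_1 = 0.449329
  L_2 = 0.246597
  L_3 = 0.0450492
  L_4 = 6.14421e-06
Weight by the priors:
  π_1·L_1 = 0.22 × 0.449329 = 0.0988524
  π_2·L_2 = 0.22 × 0.246597 = 0.0542513
  π_3·L_3 = 0.29 × 0.0450492 = 0.0130643
  π_4·L_4 = 0.27 × 6.14421e-06 = 1.65894e-06
Marginal: 0.0988524 + 0.0542513 + 0.0130643 + 1.65894e-06 = 0.16617
P(Cluster 1 | 0) = 0.0988524 / 0.16617 ≈ 0.595

0.595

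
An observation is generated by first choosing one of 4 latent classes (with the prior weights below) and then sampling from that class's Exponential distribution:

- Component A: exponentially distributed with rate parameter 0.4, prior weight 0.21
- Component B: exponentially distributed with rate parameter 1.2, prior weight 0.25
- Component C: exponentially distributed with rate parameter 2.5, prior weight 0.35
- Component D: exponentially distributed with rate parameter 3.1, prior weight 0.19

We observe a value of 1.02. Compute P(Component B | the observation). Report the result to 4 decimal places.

0.3717

The responsibility of component k is π_k f_k(x) divided by Σ_j π_j f_j(x).
Exponential densities:
  f_A = 0.4·e^(−0.4·1.02) = 0.4·e^(−0.4080) = 0.265992
  f_B = 1.2·e^(−1.2·1.02) = 1.2·e^(−1.2240) = 0.352862
  f_C = 2.5·e^(−2.5·1.02) = 2.5·e^(−2.5500) = 0.195204
  f_D = 3.1·e^(−3.1·1.02) = 3.1·e^(−3.1620) = 0.131257
Prior × likelihood for each component:
  π_A·f_A = 0.21 × 0.265992 = 0.0558582
  π_B·f_B = 0.25 × 0.352862 = 0.0882155
  π_C·f_C = 0.35 × 0.195204 = 0.0683215
  π_D·f_D = 0.19 × 0.131257 = 0.0249388
Evidence: 0.0558582 + 0.0882155 + 0.0683215 + 0.0249388 = 0.237334
Responsibility of Component B: 0.0882155 / 0.237334 ≈ 0.3717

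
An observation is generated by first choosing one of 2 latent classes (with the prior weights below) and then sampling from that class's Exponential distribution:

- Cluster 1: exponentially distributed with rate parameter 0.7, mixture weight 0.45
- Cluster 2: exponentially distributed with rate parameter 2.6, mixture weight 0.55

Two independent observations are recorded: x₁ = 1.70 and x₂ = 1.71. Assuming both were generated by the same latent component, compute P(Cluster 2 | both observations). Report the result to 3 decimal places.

0.025

Apply Bayes' rule: the posterior for each component is proportional to its prior times its likelihood at x.
Since both observations come from the same component, the likelihood for component k is f_k(x₁)·f_k(x₂).
  L_1 = [0.7·e^(−0.7·1.70) = 0.7·e^(−1.1900) = 0.212955] × [0.211469] = 0.0450334
  L_2 = [2.6·e^(−2.6·1.70) = 2.6·e^(−4.4200) = 0.031289] × [0.030486] = 0.000953876
Prior × likelihood for each component:
  π_1·L_1 = 0.45 × 0.0450334 = 0.020265
  π_2·L_2 = 0.55 × 0.000953876 = 0.000524632
Evidence: 0.020265 + 0.000524632 = 0.0207897
Responsibility of Cluster 2: 0.000524632 / 0.0207897 ≈ 0.025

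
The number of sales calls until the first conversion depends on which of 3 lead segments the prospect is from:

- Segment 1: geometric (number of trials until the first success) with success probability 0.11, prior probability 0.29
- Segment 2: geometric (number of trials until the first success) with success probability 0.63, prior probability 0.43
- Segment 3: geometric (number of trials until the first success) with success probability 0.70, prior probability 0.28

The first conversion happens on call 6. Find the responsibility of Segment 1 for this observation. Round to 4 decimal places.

0.8832

Posterior ∝ prior × likelihood, so P(k | x) ∝ π_k f_k(x); normalise over all components.
Component likelihoods at x = 6:
  L_1 = 0.0614247
  L_2 = 0.00436867
  L_3 = 0.001701
Multiply by the mixture weights:
  π_1·L_1 = 0.29 × 0.0614247 = 0.0178131
  π_2·L_2 = 0.43 × 0.00436867 = 0.00187853
  π_3·L_3 = 0.28 × 0.001701 = 0.00047628
Evidence: 0.0178131 + 0.00187853 + 0.00047628 = 0.020168
Responsibility of Segment 1: 0.0178131 / 0.020168 ≈ 0.8832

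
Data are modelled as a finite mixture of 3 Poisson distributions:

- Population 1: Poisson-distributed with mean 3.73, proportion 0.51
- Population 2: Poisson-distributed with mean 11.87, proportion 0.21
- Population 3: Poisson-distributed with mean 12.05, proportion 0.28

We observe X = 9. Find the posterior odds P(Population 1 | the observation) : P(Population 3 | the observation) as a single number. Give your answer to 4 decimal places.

0.1951

Since P(k|x) ∝ π_k f_k(x), the posterior odds are π_i f_i(x) / (π_j f_j(x)).
Poisson probabilities:
  f_1 = e^(−3.73)·3.73^9/9! = 0.00924055
  f_2 = e^(−11.87)·11.87^9/9! = 0.0902024
  f_3 = e^(−12.05)·12.05^9/9! = 0.0862724
Odds = (0.51/0.28) × (0.00924055/0.0862724) = 1.82143 × 0.107109 ≈ 0.1951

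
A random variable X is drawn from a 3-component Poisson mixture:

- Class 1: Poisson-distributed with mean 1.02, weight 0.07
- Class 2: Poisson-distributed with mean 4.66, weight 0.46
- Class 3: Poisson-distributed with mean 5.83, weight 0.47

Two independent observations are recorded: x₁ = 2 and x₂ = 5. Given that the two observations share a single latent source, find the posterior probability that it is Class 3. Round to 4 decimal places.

0.3196

By Bayes' theorem, P(k | x) = w_k f_k(x) / Σ_j w_j f_j(x).
Since both observations come from the same component, the likelihood for component k is f_k(x₁)·f_k(x₂).
  f_1 = [e^(−1.02)·1.02^2/2! = 0.187581] × [0.00331772] = 0.000622342
  f_2 = [e^(−4.66)·4.66^2/2! = 0.102785] × [0.173355] = 0.0178183
  f_3 = [e^(−5.83)·5.83^2/2! = 0.049931] × [0.164902] = 0.0082337
Unnormalised posteriors:
  w_1·f_1 = 0.07 × 0.000622342 = 4.3564e-05
  w_2·f_2 = 0.46 × 0.0178183 = 0.00819641
  w_3·f_3 = 0.47 × 0.0082337 = 0.00386984
Normaliser: 4.3564e-05 + 0.00819641 + 0.00386984 = 0.0121098
Responsibility of Class 3: 0.00386984 / 0.0121098 ≈ 0.3196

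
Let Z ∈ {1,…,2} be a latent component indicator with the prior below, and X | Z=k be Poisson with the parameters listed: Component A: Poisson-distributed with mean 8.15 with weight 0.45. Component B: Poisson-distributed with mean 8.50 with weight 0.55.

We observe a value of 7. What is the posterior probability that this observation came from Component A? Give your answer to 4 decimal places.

0.4638

The responsibility of component k is π_k f_k(x) divided by Σ_j π_j f_j(x).
Poisson probabilities:
  f_A = 0.136827
  f_B = 0.129419
Weight by the priors:
  π_A·f_A = 0.45 × 0.136827 = 0.0615723
  π_B·f_B = 0.55 × 0.129419 = 0.0711806
Denominator: 0.0615723 + 0.0711806 = 0.132753
P(Component A | 7) = 0.0615723 / 0.132753 ≈ 0.4638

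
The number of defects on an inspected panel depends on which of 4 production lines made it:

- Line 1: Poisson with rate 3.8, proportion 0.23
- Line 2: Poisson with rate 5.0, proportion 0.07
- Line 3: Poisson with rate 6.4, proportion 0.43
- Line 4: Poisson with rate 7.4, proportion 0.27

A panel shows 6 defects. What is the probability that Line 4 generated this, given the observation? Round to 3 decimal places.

P(component k | x) = π_k·f_k(x) / marginal(x), where marginal(x) = Σ_j π_j·f_j(x).
Component likelihoods at x = 6 defects:
  f_1 = e^(−3.8)·3.8^6/6! = 0.0935513
  f_2 = e^(−5.0)·5.0^6/6! = 0.146223
  f_3 = e^(−6.4)·6.4^6/6! = 0.158585
  f_4 = e^(−7.4)·7.4^6/6! = 0.139405
Multiply by the mixture weights:
  π_1·f_1 = 0.23 × 0.0935513 = 0.0215168
  π_2·f_2 = 0.07 × 0.146223 = 0.0102356
  π_3·f_3 = 0.43 × 0.158585 = 0.0681916
  π_4·f_4 = 0.27 × 0.139405 = 0.0376394
Normaliser: 0.0215168 + 0.0102356 + 0.0681916 + 0.0376394 = 0.137583
P(Line 4 | the observation) = 0.0376394 / 0.137583 ≈ 0.274

0.274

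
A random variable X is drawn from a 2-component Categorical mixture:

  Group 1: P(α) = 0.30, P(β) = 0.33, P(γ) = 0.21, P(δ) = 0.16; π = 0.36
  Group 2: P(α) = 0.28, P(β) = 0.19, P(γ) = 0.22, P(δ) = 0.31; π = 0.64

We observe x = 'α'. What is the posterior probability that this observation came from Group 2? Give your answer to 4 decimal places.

Apply Bayes' rule: the posterior for each component is proportional to its prior times its likelihood at x.
Categorical probabilities:
  p_1 = P(α | comp) = 0.30
  p_2 = P(α | comp) = 0.28
Weight by the priors:
  w_1·p_1 = 0.36 × 0.3 = 0.108
  w_2·p_2 = 0.64 × 0.28 = 0.1792
Sum: 0.108 + 0.1792 = 0.2872
P(Group 2 | x) = 0.1792 / 0.2872 ≈ 0.6240

0.6240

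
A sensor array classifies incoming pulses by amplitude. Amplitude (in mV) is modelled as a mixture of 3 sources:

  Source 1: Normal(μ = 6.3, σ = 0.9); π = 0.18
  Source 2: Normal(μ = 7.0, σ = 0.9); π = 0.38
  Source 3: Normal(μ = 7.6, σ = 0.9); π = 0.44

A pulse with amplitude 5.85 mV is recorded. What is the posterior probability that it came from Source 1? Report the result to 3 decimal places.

Posterior ∝ prior × likelihood, so P(k | x) ∝ π_k f_k(x); normalise over all components.
Evaluate each component's likelihood at the observed value:
  L_1 = (1/(0.9·√(2π)))·exp(−(5.85−6.3)²/(2·0.9²)) = 0.443269·exp(-0.12500) = 0.391184
  L_2 = (1/(0.9·√(2π)))·exp(−(5.85−7.0)²/(2·0.9²)) = 0.443269·exp(-0.81636) = 0.195942
  L_3 = (1/(0.9·√(2π)))·exp(−(5.85−7.6)²/(2·0.9²)) = 0.443269·exp(-1.89043) = 0.0669366
Multiply by the mixture weights:
  π_1·L_1 = 0.18 × 0.391184 = 0.0704131
  π_2·L_2 = 0.38 × 0.195942 = 0.074458
  π_3·L_3 = 0.44 × 0.0669366 = 0.0294521
Sum: 0.0704131 + 0.074458 + 0.0294521 = 0.174323
So the posterior for Source 1 is 0.0704131 / 0.174323 ≈ 0.404.

0.404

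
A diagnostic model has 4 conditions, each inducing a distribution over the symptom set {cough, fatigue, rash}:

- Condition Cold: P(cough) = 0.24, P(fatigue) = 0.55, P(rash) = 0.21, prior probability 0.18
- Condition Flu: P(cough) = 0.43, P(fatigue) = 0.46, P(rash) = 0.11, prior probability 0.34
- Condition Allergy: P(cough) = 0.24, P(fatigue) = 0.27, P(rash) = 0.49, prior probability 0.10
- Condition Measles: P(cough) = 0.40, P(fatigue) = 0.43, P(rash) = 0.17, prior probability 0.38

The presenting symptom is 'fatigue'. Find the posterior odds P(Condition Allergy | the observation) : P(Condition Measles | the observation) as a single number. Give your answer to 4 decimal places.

Posterior odds = (π_i f_i(x)) / (π_j f_j(x)); the normalising sum cancels.
Categorical probabilities:
  L_Cold = P(fatigue | comp) = 0.55
  L_Flu = P(fatigue | comp) = 0.46
  L_Allergy = P(fatigue | comp) = 0.27
  L_Measles = P(fatigue | comp) = 0.43
Posterior odds = (π_Allergy·L_Allergy) / (π_Measles·L_Measles) = (0.10·0.27) / (0.38·0.43) = 0.027 / 0.1634 ≈ 0.1652

0.1652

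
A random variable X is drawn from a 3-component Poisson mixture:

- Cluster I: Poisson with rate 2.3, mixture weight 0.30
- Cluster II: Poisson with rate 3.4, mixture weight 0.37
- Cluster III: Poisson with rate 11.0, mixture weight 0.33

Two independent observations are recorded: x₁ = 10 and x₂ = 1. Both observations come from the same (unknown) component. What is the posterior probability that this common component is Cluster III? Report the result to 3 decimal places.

0.076

The responsibility of component k is π_k f_k(x) divided by Σ_j π_j f_j(x).
Since both observations come from the same component, the likelihood for component k is f_k(x₁)·f_k(x₂).
  f_I = [e^(−2.3)·2.3^10/10! = 0.000114456] × [0.230595] = 2.6393e-05
  f_II = [e^(−3.4)·3.4^10/10! = 0.00189856] × [0.113469] = 0.000215428
  f_III = [e^(−11.0)·11.0^10/10! = 0.119378] × [0.000183719] = 2.1932e-05
Prior × likelihood for each component:
  π_I·f_I = 0.30 × 2.6393e-05 = 7.9179e-06
  π_II·f_II = 0.37 × 0.000215428 = 7.97084e-05
  π_III·f_III = 0.33 × 2.1932e-05 = 7.23755e-06
Denominator: 7.9179e-06 + 7.97084e-05 + 7.23755e-06 = 9.48639e-05
Responsibility of Cluster III: 7.23755e-06 / 9.48639e-05 ≈ 0.076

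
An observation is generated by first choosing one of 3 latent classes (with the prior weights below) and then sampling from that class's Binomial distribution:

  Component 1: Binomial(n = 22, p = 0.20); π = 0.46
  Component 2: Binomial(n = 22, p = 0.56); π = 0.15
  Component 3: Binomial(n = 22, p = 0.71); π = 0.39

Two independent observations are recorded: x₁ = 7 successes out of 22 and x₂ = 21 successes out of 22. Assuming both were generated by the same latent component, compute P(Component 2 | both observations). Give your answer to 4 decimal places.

0.2828

Posterior ∝ prior × likelihood, so P(k | x) ∝ π_k f_k(x); normalise over all components.
Since both observations come from the same component, the likelihood for component k is f_k(x₁)·f_k(x₂).
  f_1 = [C(22,7)·0.20^7·0.80^15 = 170544·1.28e-05·0.0351844 = 0.0768062] × [3.69099e-14] = 2.83491e-15
  f_2 = [C(22,7)·0.56^7·0.44^15 = 170544·0.0172709·4.48529e-06 = 0.0132112] × [4.98682e-05] = 6.5882e-07
  f_3 = [C(22,7)·0.71^7·0.29^15 = 170544·0.0909512·8.62919e-09 = 0.000133849] × [0.00480005] = 6.42482e-07
Weight by the priors:
  π_1·f_1 = 0.46 × 2.83491e-15 = 1.30406e-15
  π_2·f_2 = 0.15 × 6.5882e-07 = 9.8823e-08
  π_3·f_3 = 0.39 × 6.42482e-07 = 2.50568e-07
Denominator: 1.30406e-15 + 9.8823e-08 + 2.50568e-07 = 3.49391e-07
P(Component 2 | x) ≈ 0.2828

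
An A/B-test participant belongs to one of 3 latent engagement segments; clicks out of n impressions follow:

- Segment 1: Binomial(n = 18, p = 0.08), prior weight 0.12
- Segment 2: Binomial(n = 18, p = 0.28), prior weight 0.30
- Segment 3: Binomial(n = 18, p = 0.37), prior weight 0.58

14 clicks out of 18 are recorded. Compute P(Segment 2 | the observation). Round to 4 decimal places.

0.0175

Posterior ∝ prior × likelihood, so P(k | x) ∝ π_k f_k(x); normalise over all components.
Binomial probabilities:
  f_1 = 9.64123e-13
  f_2 = 1.49714e-05
  f_3 = 0.000434418
Multiply by the mixture weights:
  π_1·f_1 = 0.12 × 9.64123e-13 = 1.15695e-13
  π_2·f_2 = 0.30 × 1.49714e-05 = 4.49143e-06
  π_3·f_3 = 0.58 × 0.000434418 = 0.000251962
Marginal: 1.15695e-13 + 4.49143e-06 + 0.000251962 = 0.000256454
Responsibility of Segment 2: 4.49143e-06 / 0.000256454 ≈ 0.0175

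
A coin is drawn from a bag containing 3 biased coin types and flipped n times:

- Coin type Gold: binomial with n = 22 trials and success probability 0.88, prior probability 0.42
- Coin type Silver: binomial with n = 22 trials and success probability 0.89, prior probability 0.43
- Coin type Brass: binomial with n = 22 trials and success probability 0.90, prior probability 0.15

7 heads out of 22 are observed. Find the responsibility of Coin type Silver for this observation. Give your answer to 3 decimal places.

0.226

P(component k | x) = π_k·f_k(x) / marginal(x), where marginal(x) = Σ_j π_j·f_j(x).
Binomial probabilities:
  L_Gold = C(22,7)·0.88^7·0.12^15 = 170544·0.408676·1.5407e-14 = 1.07383e-09
  L_Silver = C(22,7)·0.89^7·0.11^15 = 170544·0.442313·4.17725e-15 = 3.15106e-10
  L_Brass = C(22,7)·0.90^7·0.10^15 = 170544·0.478297·1e-15 = 8.15707e-11
Prior × likelihood for each component:
  π_Gold·L_Gold = 0.42 × 1.07383e-09 = 4.51007e-10
  π_Silver·L_Silver = 0.43 × 3.15106e-10 = 1.35496e-10
  π_Brass·L_Brass = 0.15 × 8.15707e-11 = 1.22356e-11
Sum: 4.51007e-10 + 1.35496e-10 + 1.22356e-11 = 5.98738e-10
P(Coin type Silver | x) ≈ 0.226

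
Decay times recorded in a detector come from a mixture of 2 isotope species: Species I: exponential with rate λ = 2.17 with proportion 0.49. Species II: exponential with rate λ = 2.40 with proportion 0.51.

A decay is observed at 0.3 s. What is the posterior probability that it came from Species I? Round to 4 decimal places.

Posterior ∝ prior × likelihood, so P(k | x) ∝ w_k f_k(x); normalise over all components.
Evaluate each component's likelihood at the observed value:
  p_I = 2.17·e^(−2.17·0.3) = 2.17·e^(−0.6510) = 1.13171
  p_II = 2.40·e^(−2.40·0.3) = 2.40·e^(−0.7200) = 1.16821
Weight by the priors:
  w_I·p_I = 0.49 × 1.13171 = 0.554536
  w_II·p_II = 0.51 × 1.16821 = 0.595785
Denominator: 0.554536 + 0.595785 = 1.15032
So the posterior for Species I is 0.554536 / 1.15032 ≈ 0.4821.

0.4821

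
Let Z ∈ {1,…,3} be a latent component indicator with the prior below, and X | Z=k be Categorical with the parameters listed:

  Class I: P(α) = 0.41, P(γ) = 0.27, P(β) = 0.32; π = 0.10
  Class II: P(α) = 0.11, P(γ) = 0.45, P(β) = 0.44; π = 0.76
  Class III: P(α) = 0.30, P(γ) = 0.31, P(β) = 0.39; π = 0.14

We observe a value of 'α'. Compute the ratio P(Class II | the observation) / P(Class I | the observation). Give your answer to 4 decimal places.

Posterior odds = (π_i f_i(x)) / (π_j f_j(x)); the normalising sum cancels.
Categorical probabilities:
  p_I = 0.41
  p_II = 0.11
  p_III = 0.3
Odds = (0.76/0.10) × (0.11/0.41) = 7.6 × 0.268293 ≈ 2.0390

2.0390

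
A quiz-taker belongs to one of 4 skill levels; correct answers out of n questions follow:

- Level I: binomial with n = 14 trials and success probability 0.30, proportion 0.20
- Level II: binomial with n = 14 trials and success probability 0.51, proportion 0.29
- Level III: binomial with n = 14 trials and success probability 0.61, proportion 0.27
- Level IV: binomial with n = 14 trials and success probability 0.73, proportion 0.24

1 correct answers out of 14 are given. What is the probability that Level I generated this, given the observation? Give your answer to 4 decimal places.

0.9754

Posterior ∝ prior × likelihood, so P(k | x) ∝ π_k f_k(x); normalise over all components.
Component likelihoods at x = 1 correct answers out of 14:
  f_I = 0.0406934
  f_II = 0.000670266
  f_III = 4.1238e-05
  f_IV = 4.14171e-07
Unnormalised posteriors:
  π_I·f_I = 0.20 × 0.0406934 = 0.00813868
  π_II·f_II = 0.29 × 0.000670266 = 0.000194377
  π_III·f_III = 0.27 × 4.1238e-05 = 1.11343e-05
  π_IV·f_IV = 0.24 × 4.14171e-07 = 9.94011e-08
Denominator: 0.00813868 + 0.000194377 + 1.11343e-05 + 9.94011e-08 = 0.00834429
Responsibility of Level I: 0.00813868 / 0.00834429 ≈ 0.9754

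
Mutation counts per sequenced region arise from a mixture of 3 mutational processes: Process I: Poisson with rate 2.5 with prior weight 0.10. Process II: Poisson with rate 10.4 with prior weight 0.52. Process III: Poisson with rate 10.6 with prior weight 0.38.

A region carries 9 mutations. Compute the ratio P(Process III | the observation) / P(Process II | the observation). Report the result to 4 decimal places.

The posterior odds equal the prior odds times the likelihood ratio: (π_i/π_j)·(f_i(x)/f_j(x)).
Evaluate each component's likelihood at the observed value:
  p_I = e^(−2.5)·2.5^9/9! = 0.000862901
  p_II = e^(−10.4)·10.4^9/9! = 0.119364
  p_III = e^(−10.6)·10.6^9/9! = 0.116003
Posterior odds = (π_III·p_III) / (π_II·p_II) = (0.38·0.116003) / (0.52·0.119364) = 0.044081 / 0.0620694 ≈ 0.7102

0.7102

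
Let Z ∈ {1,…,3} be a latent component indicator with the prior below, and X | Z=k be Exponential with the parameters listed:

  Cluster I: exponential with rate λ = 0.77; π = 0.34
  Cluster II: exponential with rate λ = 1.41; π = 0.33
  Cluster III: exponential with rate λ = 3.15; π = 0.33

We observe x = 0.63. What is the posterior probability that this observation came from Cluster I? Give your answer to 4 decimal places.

Posterior ∝ prior × likelihood, so P(k | x) ∝ π_k f_k(x); normalise over all components.
Component likelihoods at x = 0.63:
  f_I = 0.77·e^(−0.77·0.63) = 0.77·e^(−0.4851) = 0.474039
  f_II = 1.41·e^(−1.41·0.63) = 1.41·e^(−0.8883) = 0.58001
  f_III = 3.15·e^(−3.15·0.63) = 3.15·e^(−1.9845) = 0.432965
Unnormalised posteriors:
  π_I·f_I = 0.34 × 0.474039 = 0.161173
  π_II·f_II = 0.33 × 0.58001 = 0.191403
  π_III·f_III = 0.33 × 0.432965 = 0.142879
Denominator: 0.161173 + 0.191403 + 0.142879 = 0.495455
P(Cluster I | the observation) = 0.161173 / 0.495455 ≈ 0.3253

0.3253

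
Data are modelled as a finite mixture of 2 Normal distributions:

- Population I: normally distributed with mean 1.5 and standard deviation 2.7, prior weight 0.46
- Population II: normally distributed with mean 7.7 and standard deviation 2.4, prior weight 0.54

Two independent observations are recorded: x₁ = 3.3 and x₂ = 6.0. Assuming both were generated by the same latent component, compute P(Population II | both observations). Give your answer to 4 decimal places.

The responsibility of component k is w_k f_k(x) divided by Σ_j w_j f_j(x).
Since both observations come from the same component, the likelihood for component k is f_k(x₁)·f_k(x₂).
  p_I = [(1/(2.7·√(2π)))·exp(−(3.3−1.5)²/(2·2.7²)) = 0.147756·exp(-0.22222) = 0.118314] × [0.0368434] = 0.00435909
  p_II = [(1/(2.4·√(2π)))·exp(−(3.3−7.7)²/(2·2.4²)) = 0.166226·exp(-1.68056) = 0.030963] × [0.129345] = 0.00400489
Weight by the priors:
  w_I·p_I = 0.46 × 0.00435909 = 0.00200518
  w_II·p_II = 0.54 × 0.00400489 = 0.00216264
Sum: 0.00200518 + 0.00216264 = 0.00416782
Responsibility of Population II: 0.00216264 / 0.00416782 ≈ 0.5189

0.5189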